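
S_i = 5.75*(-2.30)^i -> [5.75, -13.22, 30.42, -69.96, 160.91]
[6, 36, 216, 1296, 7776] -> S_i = 6*6^i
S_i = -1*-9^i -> [-1, 9, -81, 729, -6561]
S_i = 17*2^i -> [17, 34, 68, 136, 272]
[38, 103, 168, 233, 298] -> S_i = 38 + 65*i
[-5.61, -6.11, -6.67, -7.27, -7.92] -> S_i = -5.61*1.09^i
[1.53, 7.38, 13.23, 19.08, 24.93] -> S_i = 1.53 + 5.85*i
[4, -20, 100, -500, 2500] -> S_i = 4*-5^i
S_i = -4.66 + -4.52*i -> [-4.66, -9.18, -13.7, -18.22, -22.74]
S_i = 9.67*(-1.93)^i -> [9.67, -18.66, 36.02, -69.52, 134.17]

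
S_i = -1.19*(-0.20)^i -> [-1.19, 0.24, -0.05, 0.01, -0.0]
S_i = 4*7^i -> [4, 28, 196, 1372, 9604]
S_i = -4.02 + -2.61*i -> [-4.02, -6.63, -9.24, -11.85, -14.46]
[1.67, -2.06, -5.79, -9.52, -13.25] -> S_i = 1.67 + -3.73*i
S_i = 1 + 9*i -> [1, 10, 19, 28, 37]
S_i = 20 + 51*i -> [20, 71, 122, 173, 224]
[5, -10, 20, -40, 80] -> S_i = 5*-2^i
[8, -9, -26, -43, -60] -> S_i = 8 + -17*i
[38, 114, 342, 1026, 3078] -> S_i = 38*3^i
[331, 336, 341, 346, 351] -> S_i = 331 + 5*i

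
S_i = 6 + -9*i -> [6, -3, -12, -21, -30]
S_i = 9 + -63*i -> [9, -54, -117, -180, -243]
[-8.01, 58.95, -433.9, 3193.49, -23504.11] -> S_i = -8.01*(-7.36)^i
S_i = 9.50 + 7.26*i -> [9.5, 16.76, 24.02, 31.28, 38.54]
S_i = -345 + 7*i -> [-345, -338, -331, -324, -317]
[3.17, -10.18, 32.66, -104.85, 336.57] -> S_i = 3.17*(-3.21)^i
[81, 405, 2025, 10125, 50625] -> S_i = 81*5^i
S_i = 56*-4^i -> [56, -224, 896, -3584, 14336]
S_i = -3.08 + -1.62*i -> [-3.08, -4.7, -6.32, -7.94, -9.56]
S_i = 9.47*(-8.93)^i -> [9.47, -84.57, 755.18, -6743.79, 60222.09]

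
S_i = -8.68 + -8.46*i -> [-8.68, -17.14, -25.6, -34.06, -42.52]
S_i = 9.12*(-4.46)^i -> [9.12, -40.68, 181.41, -809.09, 3608.56]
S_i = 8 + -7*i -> [8, 1, -6, -13, -20]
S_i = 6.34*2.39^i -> [6.34, 15.15, 36.21, 86.55, 206.86]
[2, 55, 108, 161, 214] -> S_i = 2 + 53*i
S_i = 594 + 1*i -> [594, 595, 596, 597, 598]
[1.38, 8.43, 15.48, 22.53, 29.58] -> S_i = 1.38 + 7.05*i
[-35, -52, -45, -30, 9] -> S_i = Random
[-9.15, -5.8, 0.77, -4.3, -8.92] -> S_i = Random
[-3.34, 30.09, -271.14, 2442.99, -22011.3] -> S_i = -3.34*(-9.01)^i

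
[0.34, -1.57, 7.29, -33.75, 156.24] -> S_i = 0.34*(-4.63)^i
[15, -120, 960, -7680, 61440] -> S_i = 15*-8^i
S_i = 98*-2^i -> [98, -196, 392, -784, 1568]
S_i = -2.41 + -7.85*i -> [-2.41, -10.26, -18.11, -25.96, -33.81]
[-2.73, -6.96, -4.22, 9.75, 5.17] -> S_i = Random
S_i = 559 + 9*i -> [559, 568, 577, 586, 595]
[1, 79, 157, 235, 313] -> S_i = 1 + 78*i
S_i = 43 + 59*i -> [43, 102, 161, 220, 279]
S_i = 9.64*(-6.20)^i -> [9.64, -59.77, 370.56, -2297.48, 14244.39]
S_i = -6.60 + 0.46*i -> [-6.6, -6.14, -5.68, -5.22, -4.76]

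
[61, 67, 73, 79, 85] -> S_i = 61 + 6*i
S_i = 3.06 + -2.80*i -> [3.06, 0.26, -2.54, -5.34, -8.14]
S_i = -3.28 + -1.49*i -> [-3.28, -4.77, -6.26, -7.75, -9.24]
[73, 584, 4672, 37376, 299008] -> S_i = 73*8^i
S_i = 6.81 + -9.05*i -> [6.81, -2.24, -11.29, -20.34, -29.39]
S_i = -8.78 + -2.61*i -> [-8.78, -11.39, -14.0, -16.61, -19.22]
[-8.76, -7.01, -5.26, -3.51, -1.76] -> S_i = -8.76 + 1.75*i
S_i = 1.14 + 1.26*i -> [1.14, 2.4, 3.66, 4.92, 6.18]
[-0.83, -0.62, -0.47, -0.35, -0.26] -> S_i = -0.83*0.75^i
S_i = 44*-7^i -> [44, -308, 2156, -15092, 105644]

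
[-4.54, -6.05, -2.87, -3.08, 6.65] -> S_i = Random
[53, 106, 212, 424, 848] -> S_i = 53*2^i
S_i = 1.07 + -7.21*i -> [1.07, -6.14, -13.35, -20.56, -27.77]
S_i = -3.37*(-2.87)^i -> [-3.37, 9.67, -27.76, 79.67, -228.64]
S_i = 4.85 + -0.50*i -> [4.85, 4.35, 3.85, 3.35, 2.85]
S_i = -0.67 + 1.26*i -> [-0.67, 0.59, 1.85, 3.11, 4.37]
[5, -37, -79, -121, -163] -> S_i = 5 + -42*i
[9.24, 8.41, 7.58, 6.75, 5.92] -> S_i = 9.24 + -0.83*i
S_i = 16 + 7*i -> [16, 23, 30, 37, 44]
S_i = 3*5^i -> [3, 15, 75, 375, 1875]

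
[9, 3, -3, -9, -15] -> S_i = 9 + -6*i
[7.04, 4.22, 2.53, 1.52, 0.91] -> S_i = 7.04*0.60^i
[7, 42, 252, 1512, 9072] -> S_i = 7*6^i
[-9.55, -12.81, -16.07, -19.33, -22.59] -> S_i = -9.55 + -3.26*i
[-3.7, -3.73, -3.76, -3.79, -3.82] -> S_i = -3.70 + -0.03*i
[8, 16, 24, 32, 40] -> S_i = 8 + 8*i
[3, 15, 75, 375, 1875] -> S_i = 3*5^i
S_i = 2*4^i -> [2, 8, 32, 128, 512]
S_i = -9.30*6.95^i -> [-9.3, -64.64, -449.21, -3122.03, -21698.12]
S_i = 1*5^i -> [1, 5, 25, 125, 625]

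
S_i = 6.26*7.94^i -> [6.26, 49.7, 394.65, 3133.54, 24880.34]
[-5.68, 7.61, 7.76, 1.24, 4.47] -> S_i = Random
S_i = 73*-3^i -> [73, -219, 657, -1971, 5913]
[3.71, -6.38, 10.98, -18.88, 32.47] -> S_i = 3.71*(-1.72)^i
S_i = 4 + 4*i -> [4, 8, 12, 16, 20]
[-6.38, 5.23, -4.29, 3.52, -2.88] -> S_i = -6.38*(-0.82)^i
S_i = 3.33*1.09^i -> [3.33, 3.63, 3.96, 4.31, 4.7]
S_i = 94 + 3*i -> [94, 97, 100, 103, 106]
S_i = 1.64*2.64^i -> [1.64, 4.33, 11.43, 30.18, 79.66]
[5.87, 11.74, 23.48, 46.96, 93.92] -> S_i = 5.87*2.00^i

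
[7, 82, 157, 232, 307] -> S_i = 7 + 75*i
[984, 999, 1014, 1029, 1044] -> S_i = 984 + 15*i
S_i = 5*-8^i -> [5, -40, 320, -2560, 20480]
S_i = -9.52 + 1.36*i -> [-9.52, -8.16, -6.8, -5.44, -4.08]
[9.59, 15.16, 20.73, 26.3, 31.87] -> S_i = 9.59 + 5.57*i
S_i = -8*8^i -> [-8, -64, -512, -4096, -32768]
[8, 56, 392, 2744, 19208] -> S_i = 8*7^i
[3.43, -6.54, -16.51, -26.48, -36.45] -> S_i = 3.43 + -9.97*i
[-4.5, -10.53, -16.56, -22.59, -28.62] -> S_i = -4.50 + -6.03*i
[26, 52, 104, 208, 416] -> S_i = 26*2^i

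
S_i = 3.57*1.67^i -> [3.57, 5.96, 9.96, 16.63, 27.77]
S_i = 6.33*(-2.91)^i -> [6.33, -18.42, 53.6, -155.98, 453.92]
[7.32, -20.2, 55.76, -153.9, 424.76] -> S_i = 7.32*(-2.76)^i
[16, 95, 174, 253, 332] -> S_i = 16 + 79*i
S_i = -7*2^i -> [-7, -14, -28, -56, -112]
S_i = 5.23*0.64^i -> [5.23, 3.35, 2.14, 1.37, 0.88]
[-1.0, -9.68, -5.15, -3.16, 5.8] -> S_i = Random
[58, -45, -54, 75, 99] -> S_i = Random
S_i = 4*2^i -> [4, 8, 16, 32, 64]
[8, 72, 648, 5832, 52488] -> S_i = 8*9^i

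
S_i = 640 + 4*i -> [640, 644, 648, 652, 656]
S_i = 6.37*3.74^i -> [6.37, 23.82, 89.1, 333.24, 1246.31]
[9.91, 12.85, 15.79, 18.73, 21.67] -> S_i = 9.91 + 2.94*i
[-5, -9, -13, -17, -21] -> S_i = -5 + -4*i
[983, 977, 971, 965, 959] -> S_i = 983 + -6*i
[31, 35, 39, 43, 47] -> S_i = 31 + 4*i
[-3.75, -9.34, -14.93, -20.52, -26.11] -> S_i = -3.75 + -5.59*i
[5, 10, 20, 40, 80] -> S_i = 5*2^i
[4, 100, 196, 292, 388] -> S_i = 4 + 96*i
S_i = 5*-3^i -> [5, -15, 45, -135, 405]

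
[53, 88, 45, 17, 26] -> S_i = Random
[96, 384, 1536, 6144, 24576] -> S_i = 96*4^i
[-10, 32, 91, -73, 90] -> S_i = Random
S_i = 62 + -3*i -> [62, 59, 56, 53, 50]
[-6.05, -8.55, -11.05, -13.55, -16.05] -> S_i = -6.05 + -2.50*i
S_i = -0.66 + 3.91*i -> [-0.66, 3.25, 7.16, 11.07, 14.98]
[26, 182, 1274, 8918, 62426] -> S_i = 26*7^i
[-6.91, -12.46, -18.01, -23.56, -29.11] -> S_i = -6.91 + -5.55*i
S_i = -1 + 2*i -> [-1, 1, 3, 5, 7]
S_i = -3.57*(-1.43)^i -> [-3.57, 5.11, -7.3, 10.44, -14.93]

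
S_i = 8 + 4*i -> [8, 12, 16, 20, 24]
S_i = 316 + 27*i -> [316, 343, 370, 397, 424]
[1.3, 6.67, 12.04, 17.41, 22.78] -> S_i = 1.30 + 5.37*i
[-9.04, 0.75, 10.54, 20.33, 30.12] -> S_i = -9.04 + 9.79*i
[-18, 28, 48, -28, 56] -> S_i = Random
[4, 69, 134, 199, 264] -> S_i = 4 + 65*i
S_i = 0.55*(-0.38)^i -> [0.55, -0.21, 0.08, -0.03, 0.01]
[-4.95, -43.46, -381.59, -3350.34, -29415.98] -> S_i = -4.95*8.78^i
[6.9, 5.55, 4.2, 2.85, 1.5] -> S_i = 6.90 + -1.35*i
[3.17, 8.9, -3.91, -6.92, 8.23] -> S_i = Random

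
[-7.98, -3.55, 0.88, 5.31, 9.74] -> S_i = -7.98 + 4.43*i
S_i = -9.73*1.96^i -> [-9.73, -19.07, -37.38, -73.26, -143.59]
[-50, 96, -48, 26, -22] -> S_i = Random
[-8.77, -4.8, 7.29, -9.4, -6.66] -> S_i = Random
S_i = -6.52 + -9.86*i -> [-6.52, -16.38, -26.24, -36.1, -45.96]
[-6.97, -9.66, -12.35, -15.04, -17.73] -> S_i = -6.97 + -2.69*i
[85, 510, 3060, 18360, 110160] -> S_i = 85*6^i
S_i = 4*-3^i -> [4, -12, 36, -108, 324]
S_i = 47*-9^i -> [47, -423, 3807, -34263, 308367]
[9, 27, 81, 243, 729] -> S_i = 9*3^i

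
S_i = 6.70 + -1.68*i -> [6.7, 5.02, 3.34, 1.66, -0.02]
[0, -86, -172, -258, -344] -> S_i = 0 + -86*i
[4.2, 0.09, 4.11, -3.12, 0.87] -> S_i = Random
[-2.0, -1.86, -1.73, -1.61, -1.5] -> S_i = -2.00*0.93^i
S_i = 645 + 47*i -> [645, 692, 739, 786, 833]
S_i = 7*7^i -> [7, 49, 343, 2401, 16807]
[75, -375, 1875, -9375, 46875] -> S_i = 75*-5^i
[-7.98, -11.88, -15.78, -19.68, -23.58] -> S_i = -7.98 + -3.90*i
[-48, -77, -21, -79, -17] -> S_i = Random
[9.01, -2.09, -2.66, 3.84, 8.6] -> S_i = Random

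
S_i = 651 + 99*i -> [651, 750, 849, 948, 1047]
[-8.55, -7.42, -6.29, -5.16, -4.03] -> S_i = -8.55 + 1.13*i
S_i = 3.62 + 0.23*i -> [3.62, 3.85, 4.08, 4.31, 4.54]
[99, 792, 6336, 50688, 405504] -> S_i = 99*8^i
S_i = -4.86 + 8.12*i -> [-4.86, 3.26, 11.38, 19.5, 27.62]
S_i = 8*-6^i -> [8, -48, 288, -1728, 10368]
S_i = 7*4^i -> [7, 28, 112, 448, 1792]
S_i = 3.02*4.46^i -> [3.02, 13.47, 60.07, 267.92, 1194.94]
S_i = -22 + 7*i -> [-22, -15, -8, -1, 6]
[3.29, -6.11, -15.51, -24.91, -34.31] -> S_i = 3.29 + -9.40*i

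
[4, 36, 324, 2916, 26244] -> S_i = 4*9^i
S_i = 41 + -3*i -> [41, 38, 35, 32, 29]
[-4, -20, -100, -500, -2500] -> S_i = -4*5^i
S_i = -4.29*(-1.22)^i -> [-4.29, 5.23, -6.39, 7.79, -9.5]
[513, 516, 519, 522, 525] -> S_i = 513 + 3*i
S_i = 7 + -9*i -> [7, -2, -11, -20, -29]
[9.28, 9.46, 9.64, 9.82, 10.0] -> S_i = 9.28 + 0.18*i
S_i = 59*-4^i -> [59, -236, 944, -3776, 15104]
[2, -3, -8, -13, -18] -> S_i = 2 + -5*i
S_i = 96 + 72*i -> [96, 168, 240, 312, 384]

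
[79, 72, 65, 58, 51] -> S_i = 79 + -7*i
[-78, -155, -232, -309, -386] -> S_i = -78 + -77*i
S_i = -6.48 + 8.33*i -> [-6.48, 1.85, 10.18, 18.51, 26.84]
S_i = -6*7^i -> [-6, -42, -294, -2058, -14406]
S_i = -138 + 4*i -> [-138, -134, -130, -126, -122]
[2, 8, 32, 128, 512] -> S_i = 2*4^i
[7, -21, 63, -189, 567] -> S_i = 7*-3^i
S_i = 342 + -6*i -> [342, 336, 330, 324, 318]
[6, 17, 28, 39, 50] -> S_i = 6 + 11*i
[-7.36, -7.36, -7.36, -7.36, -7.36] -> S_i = -7.36*1.00^i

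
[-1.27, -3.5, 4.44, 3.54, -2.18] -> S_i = Random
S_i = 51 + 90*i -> [51, 141, 231, 321, 411]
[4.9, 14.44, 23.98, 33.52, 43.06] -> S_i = 4.90 + 9.54*i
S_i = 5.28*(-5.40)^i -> [5.28, -28.51, 153.96, -831.41, 4489.61]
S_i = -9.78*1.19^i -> [-9.78, -11.64, -13.85, -16.48, -19.61]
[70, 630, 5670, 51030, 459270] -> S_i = 70*9^i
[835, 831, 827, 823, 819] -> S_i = 835 + -4*i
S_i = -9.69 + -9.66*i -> [-9.69, -19.35, -29.01, -38.67, -48.33]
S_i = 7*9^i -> [7, 63, 567, 5103, 45927]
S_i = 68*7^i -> [68, 476, 3332, 23324, 163268]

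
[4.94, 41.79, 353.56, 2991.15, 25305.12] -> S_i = 4.94*8.46^i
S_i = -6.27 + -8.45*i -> [-6.27, -14.72, -23.17, -31.62, -40.07]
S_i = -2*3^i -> [-2, -6, -18, -54, -162]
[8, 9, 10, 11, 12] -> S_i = 8 + 1*i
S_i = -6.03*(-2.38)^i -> [-6.03, 14.35, -34.16, 81.29, -193.48]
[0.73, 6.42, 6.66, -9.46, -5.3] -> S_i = Random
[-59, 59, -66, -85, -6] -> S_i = Random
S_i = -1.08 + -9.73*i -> [-1.08, -10.81, -20.54, -30.27, -40.0]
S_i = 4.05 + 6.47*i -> [4.05, 10.52, 16.99, 23.46, 29.93]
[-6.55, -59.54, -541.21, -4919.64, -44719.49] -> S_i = -6.55*9.09^i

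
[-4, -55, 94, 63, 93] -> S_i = Random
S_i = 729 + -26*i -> [729, 703, 677, 651, 625]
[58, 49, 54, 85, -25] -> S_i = Random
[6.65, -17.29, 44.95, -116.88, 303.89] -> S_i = 6.65*(-2.60)^i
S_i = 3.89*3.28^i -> [3.89, 12.76, 41.85, 137.27, 450.24]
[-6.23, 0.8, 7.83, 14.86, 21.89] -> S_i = -6.23 + 7.03*i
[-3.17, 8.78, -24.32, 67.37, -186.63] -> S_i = -3.17*(-2.77)^i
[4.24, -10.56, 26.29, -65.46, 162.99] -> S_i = 4.24*(-2.49)^i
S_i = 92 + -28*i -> [92, 64, 36, 8, -20]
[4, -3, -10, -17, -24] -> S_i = 4 + -7*i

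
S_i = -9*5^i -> [-9, -45, -225, -1125, -5625]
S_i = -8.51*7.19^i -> [-8.51, -61.19, -439.93, -3163.12, -22742.86]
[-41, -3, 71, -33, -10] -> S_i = Random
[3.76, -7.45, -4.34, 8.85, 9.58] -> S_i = Random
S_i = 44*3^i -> [44, 132, 396, 1188, 3564]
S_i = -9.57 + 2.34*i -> [-9.57, -7.23, -4.89, -2.55, -0.21]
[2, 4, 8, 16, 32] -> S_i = 2*2^i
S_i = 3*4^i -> [3, 12, 48, 192, 768]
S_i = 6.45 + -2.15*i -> [6.45, 4.3, 2.15, 0.0, -2.15]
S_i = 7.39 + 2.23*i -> [7.39, 9.62, 11.85, 14.08, 16.31]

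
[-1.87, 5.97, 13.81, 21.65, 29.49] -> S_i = -1.87 + 7.84*i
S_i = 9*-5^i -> [9, -45, 225, -1125, 5625]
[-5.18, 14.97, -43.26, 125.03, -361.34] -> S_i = -5.18*(-2.89)^i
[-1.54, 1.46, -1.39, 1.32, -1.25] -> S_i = -1.54*(-0.95)^i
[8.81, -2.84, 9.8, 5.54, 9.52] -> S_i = Random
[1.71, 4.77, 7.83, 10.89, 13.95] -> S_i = 1.71 + 3.06*i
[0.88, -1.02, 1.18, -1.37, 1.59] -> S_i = 0.88*(-1.16)^i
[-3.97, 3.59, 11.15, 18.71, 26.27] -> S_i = -3.97 + 7.56*i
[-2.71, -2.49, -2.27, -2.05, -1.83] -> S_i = -2.71 + 0.22*i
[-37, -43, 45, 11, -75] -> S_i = Random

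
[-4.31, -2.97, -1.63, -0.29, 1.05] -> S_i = -4.31 + 1.34*i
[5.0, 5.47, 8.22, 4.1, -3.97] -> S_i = Random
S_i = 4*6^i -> [4, 24, 144, 864, 5184]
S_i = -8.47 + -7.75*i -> [-8.47, -16.22, -23.97, -31.72, -39.47]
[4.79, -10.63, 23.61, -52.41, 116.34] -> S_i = 4.79*(-2.22)^i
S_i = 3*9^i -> [3, 27, 243, 2187, 19683]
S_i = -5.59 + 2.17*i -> [-5.59, -3.42, -1.25, 0.92, 3.09]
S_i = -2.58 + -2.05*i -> [-2.58, -4.63, -6.68, -8.73, -10.78]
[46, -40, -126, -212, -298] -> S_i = 46 + -86*i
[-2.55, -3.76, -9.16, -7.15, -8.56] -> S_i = Random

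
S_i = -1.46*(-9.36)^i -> [-1.46, 13.67, -127.91, 1197.24, -11206.15]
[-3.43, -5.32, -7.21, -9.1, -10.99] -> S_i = -3.43 + -1.89*i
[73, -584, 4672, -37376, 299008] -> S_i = 73*-8^i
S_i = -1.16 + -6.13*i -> [-1.16, -7.29, -13.42, -19.55, -25.68]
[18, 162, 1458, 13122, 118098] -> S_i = 18*9^i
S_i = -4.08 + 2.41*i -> [-4.08, -1.67, 0.74, 3.15, 5.56]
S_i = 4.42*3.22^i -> [4.42, 14.23, 45.83, 147.57, 475.17]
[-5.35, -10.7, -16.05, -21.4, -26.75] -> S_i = -5.35 + -5.35*i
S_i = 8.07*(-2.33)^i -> [8.07, -18.8, 43.81, -102.08, 237.85]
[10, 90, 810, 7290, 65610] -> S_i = 10*9^i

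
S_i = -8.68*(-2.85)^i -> [-8.68, 24.74, -70.5, 200.93, -572.66]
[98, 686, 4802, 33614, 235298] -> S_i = 98*7^i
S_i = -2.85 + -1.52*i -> [-2.85, -4.37, -5.89, -7.41, -8.93]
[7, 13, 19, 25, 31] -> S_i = 7 + 6*i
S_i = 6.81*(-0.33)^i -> [6.81, -2.25, 0.74, -0.24, 0.08]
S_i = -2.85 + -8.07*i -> [-2.85, -10.92, -18.99, -27.06, -35.13]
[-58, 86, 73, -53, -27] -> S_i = Random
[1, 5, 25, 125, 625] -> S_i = 1*5^i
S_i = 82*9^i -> [82, 738, 6642, 59778, 538002]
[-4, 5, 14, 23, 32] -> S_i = -4 + 9*i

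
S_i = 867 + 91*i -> [867, 958, 1049, 1140, 1231]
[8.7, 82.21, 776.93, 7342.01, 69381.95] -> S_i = 8.70*9.45^i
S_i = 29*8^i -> [29, 232, 1856, 14848, 118784]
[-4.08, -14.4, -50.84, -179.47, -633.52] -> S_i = -4.08*3.53^i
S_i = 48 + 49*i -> [48, 97, 146, 195, 244]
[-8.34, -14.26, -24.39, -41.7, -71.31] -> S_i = -8.34*1.71^i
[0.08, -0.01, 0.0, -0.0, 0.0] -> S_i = 0.08*(-0.10)^i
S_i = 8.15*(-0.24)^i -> [8.15, -1.96, 0.47, -0.11, 0.03]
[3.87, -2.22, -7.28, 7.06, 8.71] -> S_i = Random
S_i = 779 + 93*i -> [779, 872, 965, 1058, 1151]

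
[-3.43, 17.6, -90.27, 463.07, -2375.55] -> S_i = -3.43*(-5.13)^i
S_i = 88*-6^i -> [88, -528, 3168, -19008, 114048]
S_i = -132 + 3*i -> [-132, -129, -126, -123, -120]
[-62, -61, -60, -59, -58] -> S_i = -62 + 1*i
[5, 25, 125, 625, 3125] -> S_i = 5*5^i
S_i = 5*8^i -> [5, 40, 320, 2560, 20480]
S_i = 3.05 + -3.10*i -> [3.05, -0.05, -3.15, -6.25, -9.35]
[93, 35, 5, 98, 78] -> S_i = Random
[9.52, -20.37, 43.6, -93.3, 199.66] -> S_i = 9.52*(-2.14)^i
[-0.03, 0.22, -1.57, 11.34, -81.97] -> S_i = -0.03*(-7.23)^i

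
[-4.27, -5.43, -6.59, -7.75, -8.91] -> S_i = -4.27 + -1.16*i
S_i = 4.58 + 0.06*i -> [4.58, 4.64, 4.7, 4.76, 4.82]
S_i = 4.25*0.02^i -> [4.25, 0.08, 0.0, 0.0, 0.0]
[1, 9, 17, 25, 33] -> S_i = 1 + 8*i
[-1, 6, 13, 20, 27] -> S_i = -1 + 7*i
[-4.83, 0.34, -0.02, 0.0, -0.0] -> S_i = -4.83*(-0.07)^i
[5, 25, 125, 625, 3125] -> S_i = 5*5^i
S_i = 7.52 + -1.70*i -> [7.52, 5.82, 4.12, 2.42, 0.72]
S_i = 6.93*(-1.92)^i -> [6.93, -13.31, 25.55, -49.05, 94.18]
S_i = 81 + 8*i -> [81, 89, 97, 105, 113]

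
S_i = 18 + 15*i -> [18, 33, 48, 63, 78]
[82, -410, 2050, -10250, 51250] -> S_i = 82*-5^i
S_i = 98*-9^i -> [98, -882, 7938, -71442, 642978]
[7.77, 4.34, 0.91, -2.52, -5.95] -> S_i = 7.77 + -3.43*i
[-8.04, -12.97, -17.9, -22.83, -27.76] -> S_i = -8.04 + -4.93*i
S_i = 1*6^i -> [1, 6, 36, 216, 1296]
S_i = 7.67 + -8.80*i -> [7.67, -1.13, -9.93, -18.73, -27.53]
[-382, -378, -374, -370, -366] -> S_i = -382 + 4*i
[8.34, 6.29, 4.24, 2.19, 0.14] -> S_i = 8.34 + -2.05*i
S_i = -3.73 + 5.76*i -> [-3.73, 2.03, 7.79, 13.55, 19.31]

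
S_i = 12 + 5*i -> [12, 17, 22, 27, 32]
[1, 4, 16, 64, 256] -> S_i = 1*4^i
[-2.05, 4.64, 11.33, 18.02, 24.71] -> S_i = -2.05 + 6.69*i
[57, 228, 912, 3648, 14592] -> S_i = 57*4^i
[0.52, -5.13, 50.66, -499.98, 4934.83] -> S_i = 0.52*(-9.87)^i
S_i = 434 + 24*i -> [434, 458, 482, 506, 530]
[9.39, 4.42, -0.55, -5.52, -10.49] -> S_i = 9.39 + -4.97*i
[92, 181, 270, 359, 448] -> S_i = 92 + 89*i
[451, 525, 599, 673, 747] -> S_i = 451 + 74*i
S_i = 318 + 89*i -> [318, 407, 496, 585, 674]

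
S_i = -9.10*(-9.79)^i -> [-9.1, 89.09, -872.18, 8538.66, -83593.43]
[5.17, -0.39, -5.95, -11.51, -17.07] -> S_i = 5.17 + -5.56*i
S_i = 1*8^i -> [1, 8, 64, 512, 4096]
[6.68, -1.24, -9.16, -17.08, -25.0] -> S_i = 6.68 + -7.92*i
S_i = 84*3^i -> [84, 252, 756, 2268, 6804]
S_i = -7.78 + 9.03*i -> [-7.78, 1.25, 10.28, 19.31, 28.34]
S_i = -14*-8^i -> [-14, 112, -896, 7168, -57344]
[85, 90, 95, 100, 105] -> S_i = 85 + 5*i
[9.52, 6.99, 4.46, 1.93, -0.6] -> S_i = 9.52 + -2.53*i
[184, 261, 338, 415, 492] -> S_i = 184 + 77*i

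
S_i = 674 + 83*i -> [674, 757, 840, 923, 1006]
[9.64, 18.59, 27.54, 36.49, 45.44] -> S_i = 9.64 + 8.95*i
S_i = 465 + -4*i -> [465, 461, 457, 453, 449]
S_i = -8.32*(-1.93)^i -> [-8.32, 16.06, -30.99, 59.81, -115.44]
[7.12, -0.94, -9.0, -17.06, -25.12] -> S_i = 7.12 + -8.06*i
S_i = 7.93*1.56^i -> [7.93, 12.37, 19.3, 30.11, 46.96]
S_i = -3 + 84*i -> [-3, 81, 165, 249, 333]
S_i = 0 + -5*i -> [0, -5, -10, -15, -20]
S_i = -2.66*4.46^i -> [-2.66, -11.86, -52.91, -235.99, -1052.5]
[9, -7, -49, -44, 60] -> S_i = Random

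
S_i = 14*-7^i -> [14, -98, 686, -4802, 33614]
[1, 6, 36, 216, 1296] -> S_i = 1*6^i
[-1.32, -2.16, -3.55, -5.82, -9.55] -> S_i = -1.32*1.64^i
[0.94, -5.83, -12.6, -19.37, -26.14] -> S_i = 0.94 + -6.77*i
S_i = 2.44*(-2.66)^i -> [2.44, -6.49, 17.26, -45.92, 122.16]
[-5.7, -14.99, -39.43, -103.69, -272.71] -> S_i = -5.70*2.63^i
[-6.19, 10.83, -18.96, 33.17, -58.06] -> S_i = -6.19*(-1.75)^i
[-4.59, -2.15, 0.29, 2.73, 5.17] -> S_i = -4.59 + 2.44*i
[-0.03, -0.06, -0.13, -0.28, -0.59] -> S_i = -0.03*2.11^i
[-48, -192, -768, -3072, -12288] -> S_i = -48*4^i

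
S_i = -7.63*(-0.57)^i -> [-7.63, 4.35, -2.48, 1.41, -0.81]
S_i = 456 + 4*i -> [456, 460, 464, 468, 472]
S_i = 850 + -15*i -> [850, 835, 820, 805, 790]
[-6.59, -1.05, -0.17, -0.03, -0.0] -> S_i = -6.59*0.16^i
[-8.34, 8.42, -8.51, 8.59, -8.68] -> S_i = -8.34*(-1.01)^i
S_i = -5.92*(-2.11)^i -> [-5.92, 12.49, -26.36, 55.61, -117.34]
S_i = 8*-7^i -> [8, -56, 392, -2744, 19208]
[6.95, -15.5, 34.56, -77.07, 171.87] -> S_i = 6.95*(-2.23)^i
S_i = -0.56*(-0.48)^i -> [-0.56, 0.27, -0.13, 0.06, -0.03]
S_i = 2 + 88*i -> [2, 90, 178, 266, 354]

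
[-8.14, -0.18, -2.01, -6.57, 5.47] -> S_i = Random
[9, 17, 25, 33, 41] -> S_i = 9 + 8*i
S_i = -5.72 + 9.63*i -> [-5.72, 3.91, 13.54, 23.17, 32.8]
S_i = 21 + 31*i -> [21, 52, 83, 114, 145]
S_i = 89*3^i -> [89, 267, 801, 2403, 7209]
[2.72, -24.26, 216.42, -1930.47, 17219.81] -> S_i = 2.72*(-8.92)^i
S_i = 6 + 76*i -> [6, 82, 158, 234, 310]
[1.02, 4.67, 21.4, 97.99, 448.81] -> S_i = 1.02*4.58^i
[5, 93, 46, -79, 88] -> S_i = Random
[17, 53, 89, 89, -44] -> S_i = Random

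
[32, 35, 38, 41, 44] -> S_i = 32 + 3*i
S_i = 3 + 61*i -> [3, 64, 125, 186, 247]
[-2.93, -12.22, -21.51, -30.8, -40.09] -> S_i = -2.93 + -9.29*i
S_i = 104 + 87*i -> [104, 191, 278, 365, 452]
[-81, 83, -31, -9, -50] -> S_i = Random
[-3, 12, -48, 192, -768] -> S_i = -3*-4^i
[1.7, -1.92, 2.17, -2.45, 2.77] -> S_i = 1.70*(-1.13)^i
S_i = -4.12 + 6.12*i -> [-4.12, 2.0, 8.12, 14.24, 20.36]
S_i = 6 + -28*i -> [6, -22, -50, -78, -106]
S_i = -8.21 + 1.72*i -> [-8.21, -6.49, -4.77, -3.05, -1.33]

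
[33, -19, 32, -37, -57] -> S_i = Random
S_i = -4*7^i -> [-4, -28, -196, -1372, -9604]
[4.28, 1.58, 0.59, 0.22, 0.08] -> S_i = 4.28*0.37^i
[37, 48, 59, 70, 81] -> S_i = 37 + 11*i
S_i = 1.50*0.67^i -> [1.5, 1.01, 0.67, 0.45, 0.3]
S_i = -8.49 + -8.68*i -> [-8.49, -17.17, -25.85, -34.53, -43.21]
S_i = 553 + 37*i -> [553, 590, 627, 664, 701]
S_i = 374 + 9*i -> [374, 383, 392, 401, 410]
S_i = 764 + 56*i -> [764, 820, 876, 932, 988]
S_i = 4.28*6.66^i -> [4.28, 28.5, 189.84, 1264.35, 8420.55]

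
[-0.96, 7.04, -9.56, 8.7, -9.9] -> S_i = Random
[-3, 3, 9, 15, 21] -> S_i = -3 + 6*i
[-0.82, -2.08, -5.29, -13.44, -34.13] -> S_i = -0.82*2.54^i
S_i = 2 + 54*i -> [2, 56, 110, 164, 218]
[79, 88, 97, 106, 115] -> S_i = 79 + 9*i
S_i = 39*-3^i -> [39, -117, 351, -1053, 3159]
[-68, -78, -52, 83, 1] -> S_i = Random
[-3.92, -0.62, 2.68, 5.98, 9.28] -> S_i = -3.92 + 3.30*i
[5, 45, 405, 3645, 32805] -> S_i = 5*9^i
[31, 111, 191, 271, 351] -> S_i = 31 + 80*i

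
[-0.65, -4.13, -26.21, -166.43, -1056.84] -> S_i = -0.65*6.35^i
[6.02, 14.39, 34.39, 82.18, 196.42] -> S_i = 6.02*2.39^i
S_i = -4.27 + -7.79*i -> [-4.27, -12.06, -19.85, -27.64, -35.43]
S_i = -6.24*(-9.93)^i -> [-6.24, 61.96, -615.29, 6109.88, -60671.06]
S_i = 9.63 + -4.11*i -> [9.63, 5.52, 1.41, -2.7, -6.81]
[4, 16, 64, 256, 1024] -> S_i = 4*4^i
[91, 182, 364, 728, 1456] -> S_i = 91*2^i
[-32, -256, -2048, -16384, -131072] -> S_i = -32*8^i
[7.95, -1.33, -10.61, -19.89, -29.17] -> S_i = 7.95 + -9.28*i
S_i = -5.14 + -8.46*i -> [-5.14, -13.6, -22.06, -30.52, -38.98]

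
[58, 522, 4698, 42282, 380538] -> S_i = 58*9^i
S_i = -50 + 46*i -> [-50, -4, 42, 88, 134]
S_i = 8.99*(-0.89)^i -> [8.99, -8.0, 7.12, -6.34, 5.64]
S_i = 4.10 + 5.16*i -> [4.1, 9.26, 14.42, 19.58, 24.74]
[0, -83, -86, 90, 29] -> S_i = Random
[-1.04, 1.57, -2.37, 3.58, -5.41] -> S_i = -1.04*(-1.51)^i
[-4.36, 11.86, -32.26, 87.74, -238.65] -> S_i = -4.36*(-2.72)^i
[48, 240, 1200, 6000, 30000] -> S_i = 48*5^i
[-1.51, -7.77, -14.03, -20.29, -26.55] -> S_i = -1.51 + -6.26*i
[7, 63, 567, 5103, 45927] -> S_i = 7*9^i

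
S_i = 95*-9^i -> [95, -855, 7695, -69255, 623295]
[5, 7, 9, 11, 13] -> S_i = 5 + 2*i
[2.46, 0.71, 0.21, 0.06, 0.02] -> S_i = 2.46*0.29^i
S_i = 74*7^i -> [74, 518, 3626, 25382, 177674]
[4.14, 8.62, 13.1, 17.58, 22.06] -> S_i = 4.14 + 4.48*i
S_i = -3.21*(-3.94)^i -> [-3.21, 12.65, -49.83, 196.33, -773.55]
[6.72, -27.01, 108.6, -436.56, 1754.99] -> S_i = 6.72*(-4.02)^i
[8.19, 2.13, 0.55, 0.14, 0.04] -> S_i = 8.19*0.26^i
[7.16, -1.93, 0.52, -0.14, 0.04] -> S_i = 7.16*(-0.27)^i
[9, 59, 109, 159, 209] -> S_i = 9 + 50*i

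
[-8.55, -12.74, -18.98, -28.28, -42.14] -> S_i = -8.55*1.49^i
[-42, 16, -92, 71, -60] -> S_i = Random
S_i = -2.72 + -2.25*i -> [-2.72, -4.97, -7.22, -9.47, -11.72]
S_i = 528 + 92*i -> [528, 620, 712, 804, 896]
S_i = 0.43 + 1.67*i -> [0.43, 2.1, 3.77, 5.44, 7.11]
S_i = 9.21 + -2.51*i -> [9.21, 6.7, 4.19, 1.68, -0.83]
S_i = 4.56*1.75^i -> [4.56, 7.98, 13.96, 24.44, 42.77]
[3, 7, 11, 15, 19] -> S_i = 3 + 4*i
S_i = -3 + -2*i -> [-3, -5, -7, -9, -11]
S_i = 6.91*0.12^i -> [6.91, 0.83, 0.1, 0.01, 0.0]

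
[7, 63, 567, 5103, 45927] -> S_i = 7*9^i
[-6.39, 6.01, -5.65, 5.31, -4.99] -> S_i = -6.39*(-0.94)^i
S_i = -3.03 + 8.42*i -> [-3.03, 5.39, 13.81, 22.23, 30.65]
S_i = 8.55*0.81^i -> [8.55, 6.93, 5.61, 4.54, 3.68]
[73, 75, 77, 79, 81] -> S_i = 73 + 2*i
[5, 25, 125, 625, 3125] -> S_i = 5*5^i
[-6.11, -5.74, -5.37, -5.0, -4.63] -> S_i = -6.11 + 0.37*i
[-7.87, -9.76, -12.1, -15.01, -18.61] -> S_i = -7.87*1.24^i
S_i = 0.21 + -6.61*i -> [0.21, -6.4, -13.01, -19.62, -26.23]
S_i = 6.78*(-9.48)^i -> [6.78, -64.27, 609.32, -5776.37, 54759.95]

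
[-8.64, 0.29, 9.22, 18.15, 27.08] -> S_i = -8.64 + 8.93*i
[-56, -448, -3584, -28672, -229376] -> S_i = -56*8^i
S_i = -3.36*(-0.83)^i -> [-3.36, 2.79, -2.31, 1.92, -1.59]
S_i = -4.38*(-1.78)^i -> [-4.38, 7.8, -13.88, 24.7, -43.97]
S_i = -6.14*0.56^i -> [-6.14, -3.44, -1.93, -1.08, -0.6]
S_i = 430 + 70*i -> [430, 500, 570, 640, 710]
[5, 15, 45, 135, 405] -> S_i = 5*3^i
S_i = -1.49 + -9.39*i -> [-1.49, -10.88, -20.27, -29.66, -39.05]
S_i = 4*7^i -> [4, 28, 196, 1372, 9604]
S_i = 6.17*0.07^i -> [6.17, 0.43, 0.03, 0.0, 0.0]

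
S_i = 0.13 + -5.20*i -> [0.13, -5.07, -10.27, -15.47, -20.67]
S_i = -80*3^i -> [-80, -240, -720, -2160, -6480]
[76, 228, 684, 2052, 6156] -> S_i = 76*3^i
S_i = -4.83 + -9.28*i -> [-4.83, -14.11, -23.39, -32.67, -41.95]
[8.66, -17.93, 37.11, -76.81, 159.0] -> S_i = 8.66*(-2.07)^i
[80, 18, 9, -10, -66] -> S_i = Random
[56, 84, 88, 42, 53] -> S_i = Random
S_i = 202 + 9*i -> [202, 211, 220, 229, 238]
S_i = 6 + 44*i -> [6, 50, 94, 138, 182]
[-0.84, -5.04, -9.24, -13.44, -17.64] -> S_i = -0.84 + -4.20*i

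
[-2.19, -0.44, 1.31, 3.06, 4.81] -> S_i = -2.19 + 1.75*i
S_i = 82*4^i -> [82, 328, 1312, 5248, 20992]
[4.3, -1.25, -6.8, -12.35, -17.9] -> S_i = 4.30 + -5.55*i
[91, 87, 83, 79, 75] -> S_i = 91 + -4*i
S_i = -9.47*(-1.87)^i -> [-9.47, 17.71, -33.12, 61.93, -115.8]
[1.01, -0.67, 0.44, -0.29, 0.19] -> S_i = 1.01*(-0.66)^i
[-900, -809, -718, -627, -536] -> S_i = -900 + 91*i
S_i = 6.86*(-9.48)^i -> [6.86, -65.03, 616.51, -5844.52, 55406.09]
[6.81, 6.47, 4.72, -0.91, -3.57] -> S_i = Random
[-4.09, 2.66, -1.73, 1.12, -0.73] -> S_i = -4.09*(-0.65)^i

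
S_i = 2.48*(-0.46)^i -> [2.48, -1.14, 0.52, -0.24, 0.11]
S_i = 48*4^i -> [48, 192, 768, 3072, 12288]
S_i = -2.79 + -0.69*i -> [-2.79, -3.48, -4.17, -4.86, -5.55]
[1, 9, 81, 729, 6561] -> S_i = 1*9^i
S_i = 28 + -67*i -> [28, -39, -106, -173, -240]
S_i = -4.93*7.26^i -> [-4.93, -35.79, -259.85, -1886.5, -13695.99]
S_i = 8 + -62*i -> [8, -54, -116, -178, -240]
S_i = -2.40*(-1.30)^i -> [-2.4, 3.12, -4.06, 5.27, -6.85]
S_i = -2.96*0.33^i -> [-2.96, -0.98, -0.32, -0.11, -0.04]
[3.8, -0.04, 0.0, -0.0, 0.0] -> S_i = 3.80*(-0.01)^i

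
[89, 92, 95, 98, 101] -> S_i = 89 + 3*i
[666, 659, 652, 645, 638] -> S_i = 666 + -7*i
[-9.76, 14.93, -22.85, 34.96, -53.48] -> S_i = -9.76*(-1.53)^i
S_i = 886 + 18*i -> [886, 904, 922, 940, 958]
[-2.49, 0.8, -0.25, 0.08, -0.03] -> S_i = -2.49*(-0.32)^i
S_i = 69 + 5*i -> [69, 74, 79, 84, 89]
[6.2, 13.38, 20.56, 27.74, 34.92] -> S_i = 6.20 + 7.18*i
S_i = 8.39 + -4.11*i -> [8.39, 4.28, 0.17, -3.94, -8.05]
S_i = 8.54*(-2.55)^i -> [8.54, -21.78, 55.53, -141.6, 361.09]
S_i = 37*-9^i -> [37, -333, 2997, -26973, 242757]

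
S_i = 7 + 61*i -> [7, 68, 129, 190, 251]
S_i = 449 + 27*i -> [449, 476, 503, 530, 557]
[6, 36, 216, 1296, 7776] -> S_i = 6*6^i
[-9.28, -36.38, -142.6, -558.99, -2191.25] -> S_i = -9.28*3.92^i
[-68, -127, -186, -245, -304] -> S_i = -68 + -59*i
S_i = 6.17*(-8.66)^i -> [6.17, -53.43, 462.72, -4007.18, 34702.18]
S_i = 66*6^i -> [66, 396, 2376, 14256, 85536]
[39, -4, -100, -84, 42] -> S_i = Random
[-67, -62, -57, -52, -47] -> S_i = -67 + 5*i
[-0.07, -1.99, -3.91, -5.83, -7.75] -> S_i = -0.07 + -1.92*i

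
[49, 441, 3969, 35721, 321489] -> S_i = 49*9^i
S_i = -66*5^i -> [-66, -330, -1650, -8250, -41250]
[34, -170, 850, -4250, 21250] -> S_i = 34*-5^i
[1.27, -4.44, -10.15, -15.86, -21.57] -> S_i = 1.27 + -5.71*i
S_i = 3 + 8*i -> [3, 11, 19, 27, 35]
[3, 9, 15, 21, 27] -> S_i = 3 + 6*i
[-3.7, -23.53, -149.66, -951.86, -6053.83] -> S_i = -3.70*6.36^i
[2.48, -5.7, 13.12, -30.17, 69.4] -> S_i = 2.48*(-2.30)^i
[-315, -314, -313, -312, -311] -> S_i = -315 + 1*i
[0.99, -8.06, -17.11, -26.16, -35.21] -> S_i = 0.99 + -9.05*i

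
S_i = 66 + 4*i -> [66, 70, 74, 78, 82]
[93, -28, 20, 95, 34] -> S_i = Random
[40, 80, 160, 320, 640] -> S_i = 40*2^i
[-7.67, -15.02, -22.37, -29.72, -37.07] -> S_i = -7.67 + -7.35*i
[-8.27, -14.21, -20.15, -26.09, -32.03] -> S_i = -8.27 + -5.94*i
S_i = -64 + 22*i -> [-64, -42, -20, 2, 24]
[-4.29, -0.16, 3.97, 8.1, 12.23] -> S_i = -4.29 + 4.13*i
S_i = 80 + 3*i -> [80, 83, 86, 89, 92]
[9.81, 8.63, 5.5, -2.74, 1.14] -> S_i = Random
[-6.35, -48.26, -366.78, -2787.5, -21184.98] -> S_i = -6.35*7.60^i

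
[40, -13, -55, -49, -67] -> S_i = Random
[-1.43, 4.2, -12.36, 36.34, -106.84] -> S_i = -1.43*(-2.94)^i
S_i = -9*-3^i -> [-9, 27, -81, 243, -729]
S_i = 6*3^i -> [6, 18, 54, 162, 486]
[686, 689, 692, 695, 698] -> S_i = 686 + 3*i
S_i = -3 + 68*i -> [-3, 65, 133, 201, 269]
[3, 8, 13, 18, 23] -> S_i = 3 + 5*i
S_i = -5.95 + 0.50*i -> [-5.95, -5.45, -4.95, -4.45, -3.95]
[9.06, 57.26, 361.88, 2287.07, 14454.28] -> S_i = 9.06*6.32^i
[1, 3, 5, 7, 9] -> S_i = 1 + 2*i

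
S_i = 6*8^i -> [6, 48, 384, 3072, 24576]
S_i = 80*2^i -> [80, 160, 320, 640, 1280]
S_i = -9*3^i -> [-9, -27, -81, -243, -729]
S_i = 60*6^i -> [60, 360, 2160, 12960, 77760]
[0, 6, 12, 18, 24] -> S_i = 0 + 6*i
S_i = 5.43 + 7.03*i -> [5.43, 12.46, 19.49, 26.52, 33.55]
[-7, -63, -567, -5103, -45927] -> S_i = -7*9^i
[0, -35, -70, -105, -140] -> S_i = 0 + -35*i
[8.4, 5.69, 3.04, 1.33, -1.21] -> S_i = Random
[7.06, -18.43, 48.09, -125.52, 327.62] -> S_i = 7.06*(-2.61)^i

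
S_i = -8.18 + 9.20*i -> [-8.18, 1.02, 10.22, 19.42, 28.62]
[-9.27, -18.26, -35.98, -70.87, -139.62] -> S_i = -9.27*1.97^i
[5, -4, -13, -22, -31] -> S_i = 5 + -9*i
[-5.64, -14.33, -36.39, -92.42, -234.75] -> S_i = -5.64*2.54^i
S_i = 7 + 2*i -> [7, 9, 11, 13, 15]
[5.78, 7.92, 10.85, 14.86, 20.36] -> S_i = 5.78*1.37^i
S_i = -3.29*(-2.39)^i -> [-3.29, 7.86, -18.79, 44.91, -107.35]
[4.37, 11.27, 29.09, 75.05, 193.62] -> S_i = 4.37*2.58^i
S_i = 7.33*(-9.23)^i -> [7.33, -67.66, 624.46, -5763.8, 53199.9]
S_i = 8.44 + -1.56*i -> [8.44, 6.88, 5.32, 3.76, 2.2]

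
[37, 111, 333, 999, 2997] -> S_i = 37*3^i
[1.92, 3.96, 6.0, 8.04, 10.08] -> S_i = 1.92 + 2.04*i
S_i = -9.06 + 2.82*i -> [-9.06, -6.24, -3.42, -0.6, 2.22]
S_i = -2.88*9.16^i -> [-2.88, -26.38, -241.65, -2213.5, -20275.63]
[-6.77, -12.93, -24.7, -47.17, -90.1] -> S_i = -6.77*1.91^i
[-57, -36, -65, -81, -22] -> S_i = Random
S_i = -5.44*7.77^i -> [-5.44, -42.27, -328.43, -2551.89, -19828.19]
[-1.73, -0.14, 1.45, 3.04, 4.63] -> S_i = -1.73 + 1.59*i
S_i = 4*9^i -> [4, 36, 324, 2916, 26244]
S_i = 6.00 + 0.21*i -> [6.0, 6.21, 6.42, 6.63, 6.84]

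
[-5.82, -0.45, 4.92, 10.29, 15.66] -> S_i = -5.82 + 5.37*i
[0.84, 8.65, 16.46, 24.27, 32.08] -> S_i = 0.84 + 7.81*i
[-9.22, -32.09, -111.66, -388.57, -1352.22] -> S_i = -9.22*3.48^i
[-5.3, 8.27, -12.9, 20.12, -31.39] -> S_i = -5.30*(-1.56)^i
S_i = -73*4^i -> [-73, -292, -1168, -4672, -18688]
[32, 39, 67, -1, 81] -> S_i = Random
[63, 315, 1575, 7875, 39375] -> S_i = 63*5^i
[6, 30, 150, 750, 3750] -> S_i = 6*5^i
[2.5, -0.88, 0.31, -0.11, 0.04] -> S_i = 2.50*(-0.35)^i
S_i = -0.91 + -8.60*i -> [-0.91, -9.51, -18.11, -26.71, -35.31]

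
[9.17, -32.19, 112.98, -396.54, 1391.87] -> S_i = 9.17*(-3.51)^i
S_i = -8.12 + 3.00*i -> [-8.12, -5.12, -2.12, 0.88, 3.88]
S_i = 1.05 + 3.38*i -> [1.05, 4.43, 7.81, 11.19, 14.57]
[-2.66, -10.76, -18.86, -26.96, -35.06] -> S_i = -2.66 + -8.10*i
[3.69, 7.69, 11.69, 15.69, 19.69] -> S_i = 3.69 + 4.00*i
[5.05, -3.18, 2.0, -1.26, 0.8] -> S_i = 5.05*(-0.63)^i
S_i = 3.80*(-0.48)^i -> [3.8, -1.82, 0.88, -0.42, 0.2]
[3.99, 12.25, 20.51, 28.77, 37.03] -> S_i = 3.99 + 8.26*i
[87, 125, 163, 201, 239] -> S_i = 87 + 38*i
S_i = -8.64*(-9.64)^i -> [-8.64, 83.29, -802.91, 7740.07, -74614.27]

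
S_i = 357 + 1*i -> [357, 358, 359, 360, 361]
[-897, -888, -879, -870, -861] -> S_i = -897 + 9*i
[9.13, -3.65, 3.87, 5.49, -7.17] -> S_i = Random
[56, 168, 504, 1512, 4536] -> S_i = 56*3^i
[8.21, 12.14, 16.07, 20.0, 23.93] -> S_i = 8.21 + 3.93*i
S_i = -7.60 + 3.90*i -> [-7.6, -3.7, 0.2, 4.1, 8.0]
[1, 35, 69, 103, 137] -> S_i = 1 + 34*i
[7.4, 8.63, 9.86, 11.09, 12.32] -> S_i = 7.40 + 1.23*i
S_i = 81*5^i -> [81, 405, 2025, 10125, 50625]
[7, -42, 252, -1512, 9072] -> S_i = 7*-6^i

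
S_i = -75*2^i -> [-75, -150, -300, -600, -1200]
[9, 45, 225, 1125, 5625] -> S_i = 9*5^i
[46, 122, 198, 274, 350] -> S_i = 46 + 76*i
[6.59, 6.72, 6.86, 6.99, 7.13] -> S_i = 6.59*1.02^i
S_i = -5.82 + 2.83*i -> [-5.82, -2.99, -0.16, 2.67, 5.5]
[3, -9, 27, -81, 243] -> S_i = 3*-3^i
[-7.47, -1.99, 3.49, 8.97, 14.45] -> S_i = -7.47 + 5.48*i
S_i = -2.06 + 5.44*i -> [-2.06, 3.38, 8.82, 14.26, 19.7]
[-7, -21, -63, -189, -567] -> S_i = -7*3^i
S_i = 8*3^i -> [8, 24, 72, 216, 648]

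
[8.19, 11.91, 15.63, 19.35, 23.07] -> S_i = 8.19 + 3.72*i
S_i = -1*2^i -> [-1, -2, -4, -8, -16]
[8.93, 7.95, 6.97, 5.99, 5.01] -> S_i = 8.93 + -0.98*i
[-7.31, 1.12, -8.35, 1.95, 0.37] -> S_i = Random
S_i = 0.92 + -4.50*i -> [0.92, -3.58, -8.08, -12.58, -17.08]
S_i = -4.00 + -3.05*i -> [-4.0, -7.05, -10.1, -13.15, -16.2]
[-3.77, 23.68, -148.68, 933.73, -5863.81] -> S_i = -3.77*(-6.28)^i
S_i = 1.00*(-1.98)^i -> [1.0, -1.98, 3.92, -7.76, 15.37]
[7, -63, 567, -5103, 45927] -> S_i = 7*-9^i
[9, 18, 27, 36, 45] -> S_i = 9 + 9*i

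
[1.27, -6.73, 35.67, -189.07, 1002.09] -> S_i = 1.27*(-5.30)^i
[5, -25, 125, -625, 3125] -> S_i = 5*-5^i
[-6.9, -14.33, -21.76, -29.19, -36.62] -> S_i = -6.90 + -7.43*i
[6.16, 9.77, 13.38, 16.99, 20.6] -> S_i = 6.16 + 3.61*i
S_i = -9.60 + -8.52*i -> [-9.6, -18.12, -26.64, -35.16, -43.68]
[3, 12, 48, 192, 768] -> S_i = 3*4^i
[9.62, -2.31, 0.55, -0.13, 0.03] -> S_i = 9.62*(-0.24)^i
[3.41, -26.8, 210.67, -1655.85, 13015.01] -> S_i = 3.41*(-7.86)^i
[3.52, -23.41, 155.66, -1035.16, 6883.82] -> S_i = 3.52*(-6.65)^i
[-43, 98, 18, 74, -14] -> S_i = Random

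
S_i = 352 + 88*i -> [352, 440, 528, 616, 704]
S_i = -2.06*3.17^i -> [-2.06, -6.53, -20.7, -65.62, -208.02]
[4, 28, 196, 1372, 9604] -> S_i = 4*7^i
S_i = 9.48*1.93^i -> [9.48, 18.3, 35.31, 68.15, 131.53]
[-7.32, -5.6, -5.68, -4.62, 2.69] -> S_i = Random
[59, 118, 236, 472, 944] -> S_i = 59*2^i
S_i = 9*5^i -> [9, 45, 225, 1125, 5625]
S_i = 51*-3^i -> [51, -153, 459, -1377, 4131]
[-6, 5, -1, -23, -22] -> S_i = Random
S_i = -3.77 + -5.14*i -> [-3.77, -8.91, -14.05, -19.19, -24.33]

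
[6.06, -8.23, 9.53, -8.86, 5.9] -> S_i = Random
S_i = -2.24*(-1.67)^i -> [-2.24, 3.74, -6.25, 10.43, -17.42]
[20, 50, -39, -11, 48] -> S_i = Random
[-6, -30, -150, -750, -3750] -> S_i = -6*5^i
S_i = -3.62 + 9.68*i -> [-3.62, 6.06, 15.74, 25.42, 35.1]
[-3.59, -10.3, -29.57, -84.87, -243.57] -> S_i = -3.59*2.87^i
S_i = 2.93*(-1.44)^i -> [2.93, -4.22, 6.08, -8.75, 12.6]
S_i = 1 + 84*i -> [1, 85, 169, 253, 337]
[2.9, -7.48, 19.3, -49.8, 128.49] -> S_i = 2.90*(-2.58)^i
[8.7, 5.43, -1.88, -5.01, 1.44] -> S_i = Random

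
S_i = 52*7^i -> [52, 364, 2548, 17836, 124852]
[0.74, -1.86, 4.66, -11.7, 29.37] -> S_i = 0.74*(-2.51)^i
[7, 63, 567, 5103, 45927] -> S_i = 7*9^i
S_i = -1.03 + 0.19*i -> [-1.03, -0.84, -0.65, -0.46, -0.27]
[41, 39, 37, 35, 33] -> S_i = 41 + -2*i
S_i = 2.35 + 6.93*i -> [2.35, 9.28, 16.21, 23.14, 30.07]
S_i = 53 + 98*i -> [53, 151, 249, 347, 445]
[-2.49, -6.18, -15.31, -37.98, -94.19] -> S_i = -2.49*2.48^i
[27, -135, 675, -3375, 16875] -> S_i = 27*-5^i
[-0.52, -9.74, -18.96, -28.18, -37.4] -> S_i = -0.52 + -9.22*i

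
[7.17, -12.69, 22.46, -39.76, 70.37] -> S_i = 7.17*(-1.77)^i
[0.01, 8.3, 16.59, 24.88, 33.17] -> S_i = 0.01 + 8.29*i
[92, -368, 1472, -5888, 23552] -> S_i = 92*-4^i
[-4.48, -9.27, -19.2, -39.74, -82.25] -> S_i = -4.48*2.07^i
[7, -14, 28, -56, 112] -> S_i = 7*-2^i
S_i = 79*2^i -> [79, 158, 316, 632, 1264]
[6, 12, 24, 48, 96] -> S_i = 6*2^i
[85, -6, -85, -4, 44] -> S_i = Random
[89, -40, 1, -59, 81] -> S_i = Random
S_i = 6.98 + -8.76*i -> [6.98, -1.78, -10.54, -19.3, -28.06]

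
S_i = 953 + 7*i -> [953, 960, 967, 974, 981]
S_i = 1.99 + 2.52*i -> [1.99, 4.51, 7.03, 9.55, 12.07]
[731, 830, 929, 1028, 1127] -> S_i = 731 + 99*i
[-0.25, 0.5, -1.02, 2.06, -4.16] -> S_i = -0.25*(-2.02)^i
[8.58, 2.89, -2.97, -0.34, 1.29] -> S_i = Random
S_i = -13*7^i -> [-13, -91, -637, -4459, -31213]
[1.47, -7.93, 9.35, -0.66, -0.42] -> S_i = Random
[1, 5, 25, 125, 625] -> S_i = 1*5^i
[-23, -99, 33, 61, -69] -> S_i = Random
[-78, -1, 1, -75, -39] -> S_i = Random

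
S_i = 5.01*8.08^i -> [5.01, 40.48, 327.08, 2642.85, 21354.19]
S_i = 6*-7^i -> [6, -42, 294, -2058, 14406]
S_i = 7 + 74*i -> [7, 81, 155, 229, 303]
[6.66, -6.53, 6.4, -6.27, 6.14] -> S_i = 6.66*(-0.98)^i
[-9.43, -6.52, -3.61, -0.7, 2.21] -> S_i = -9.43 + 2.91*i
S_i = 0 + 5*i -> [0, 5, 10, 15, 20]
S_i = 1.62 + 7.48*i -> [1.62, 9.1, 16.58, 24.06, 31.54]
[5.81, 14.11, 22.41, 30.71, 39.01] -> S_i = 5.81 + 8.30*i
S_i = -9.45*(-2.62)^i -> [-9.45, 24.76, -64.87, 169.96, -445.28]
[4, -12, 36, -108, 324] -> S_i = 4*-3^i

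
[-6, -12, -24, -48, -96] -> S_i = -6*2^i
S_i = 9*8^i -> [9, 72, 576, 4608, 36864]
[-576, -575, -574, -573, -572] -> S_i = -576 + 1*i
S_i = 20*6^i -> [20, 120, 720, 4320, 25920]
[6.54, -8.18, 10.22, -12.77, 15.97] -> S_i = 6.54*(-1.25)^i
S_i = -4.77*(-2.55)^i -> [-4.77, 12.16, -31.02, 79.09, -201.69]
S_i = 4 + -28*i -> [4, -24, -52, -80, -108]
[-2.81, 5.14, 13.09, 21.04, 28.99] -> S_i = -2.81 + 7.95*i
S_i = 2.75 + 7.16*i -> [2.75, 9.91, 17.07, 24.23, 31.39]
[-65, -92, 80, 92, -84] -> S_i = Random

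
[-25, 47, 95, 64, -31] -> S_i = Random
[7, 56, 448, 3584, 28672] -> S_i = 7*8^i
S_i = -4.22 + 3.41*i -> [-4.22, -0.81, 2.6, 6.01, 9.42]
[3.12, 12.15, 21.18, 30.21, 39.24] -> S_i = 3.12 + 9.03*i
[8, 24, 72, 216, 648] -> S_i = 8*3^i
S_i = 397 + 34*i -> [397, 431, 465, 499, 533]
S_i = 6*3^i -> [6, 18, 54, 162, 486]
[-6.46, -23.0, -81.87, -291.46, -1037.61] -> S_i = -6.46*3.56^i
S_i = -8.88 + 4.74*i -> [-8.88, -4.14, 0.6, 5.34, 10.08]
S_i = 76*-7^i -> [76, -532, 3724, -26068, 182476]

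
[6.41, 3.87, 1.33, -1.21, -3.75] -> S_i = 6.41 + -2.54*i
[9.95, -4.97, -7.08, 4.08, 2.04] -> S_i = Random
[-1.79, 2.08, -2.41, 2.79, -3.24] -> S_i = -1.79*(-1.16)^i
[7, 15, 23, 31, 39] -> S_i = 7 + 8*i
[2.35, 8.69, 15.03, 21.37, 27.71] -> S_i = 2.35 + 6.34*i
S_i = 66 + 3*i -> [66, 69, 72, 75, 78]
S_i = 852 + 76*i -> [852, 928, 1004, 1080, 1156]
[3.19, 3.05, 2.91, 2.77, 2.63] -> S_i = 3.19 + -0.14*i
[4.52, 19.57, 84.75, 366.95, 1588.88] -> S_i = 4.52*4.33^i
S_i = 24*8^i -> [24, 192, 1536, 12288, 98304]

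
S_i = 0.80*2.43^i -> [0.8, 1.94, 4.72, 11.48, 27.89]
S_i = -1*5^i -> [-1, -5, -25, -125, -625]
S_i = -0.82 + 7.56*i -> [-0.82, 6.74, 14.3, 21.86, 29.42]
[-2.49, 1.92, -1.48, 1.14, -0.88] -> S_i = -2.49*(-0.77)^i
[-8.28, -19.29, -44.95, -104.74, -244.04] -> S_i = -8.28*2.33^i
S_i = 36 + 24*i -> [36, 60, 84, 108, 132]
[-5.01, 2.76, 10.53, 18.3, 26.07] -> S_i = -5.01 + 7.77*i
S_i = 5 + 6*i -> [5, 11, 17, 23, 29]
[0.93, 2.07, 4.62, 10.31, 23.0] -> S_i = 0.93*2.23^i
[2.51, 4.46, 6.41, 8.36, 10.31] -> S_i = 2.51 + 1.95*i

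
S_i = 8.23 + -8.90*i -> [8.23, -0.67, -9.57, -18.47, -27.37]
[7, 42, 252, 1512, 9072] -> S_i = 7*6^i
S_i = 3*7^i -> [3, 21, 147, 1029, 7203]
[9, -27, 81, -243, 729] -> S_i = 9*-3^i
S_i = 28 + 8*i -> [28, 36, 44, 52, 60]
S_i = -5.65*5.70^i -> [-5.65, -32.21, -183.57, -1046.34, -5964.14]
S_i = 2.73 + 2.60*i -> [2.73, 5.33, 7.93, 10.53, 13.13]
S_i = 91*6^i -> [91, 546, 3276, 19656, 117936]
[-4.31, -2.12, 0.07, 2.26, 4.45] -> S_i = -4.31 + 2.19*i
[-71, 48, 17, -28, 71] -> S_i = Random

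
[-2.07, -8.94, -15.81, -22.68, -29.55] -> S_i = -2.07 + -6.87*i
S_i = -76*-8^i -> [-76, 608, -4864, 38912, -311296]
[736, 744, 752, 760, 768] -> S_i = 736 + 8*i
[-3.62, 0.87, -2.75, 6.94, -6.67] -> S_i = Random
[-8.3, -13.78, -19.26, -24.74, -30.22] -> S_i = -8.30 + -5.48*i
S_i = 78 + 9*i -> [78, 87, 96, 105, 114]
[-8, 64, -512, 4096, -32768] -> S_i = -8*-8^i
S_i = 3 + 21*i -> [3, 24, 45, 66, 87]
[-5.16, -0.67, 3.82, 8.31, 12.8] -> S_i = -5.16 + 4.49*i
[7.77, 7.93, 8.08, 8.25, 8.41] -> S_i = 7.77*1.02^i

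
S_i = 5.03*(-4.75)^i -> [5.03, -23.89, 113.49, -539.07, 2560.6]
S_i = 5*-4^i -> [5, -20, 80, -320, 1280]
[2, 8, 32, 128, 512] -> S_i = 2*4^i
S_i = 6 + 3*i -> [6, 9, 12, 15, 18]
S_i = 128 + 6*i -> [128, 134, 140, 146, 152]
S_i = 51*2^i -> [51, 102, 204, 408, 816]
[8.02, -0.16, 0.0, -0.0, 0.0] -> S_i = 8.02*(-0.02)^i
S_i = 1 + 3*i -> [1, 4, 7, 10, 13]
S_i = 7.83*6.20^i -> [7.83, 48.55, 300.99, 1866.11, 11569.87]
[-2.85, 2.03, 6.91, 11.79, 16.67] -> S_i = -2.85 + 4.88*i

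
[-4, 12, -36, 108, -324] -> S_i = -4*-3^i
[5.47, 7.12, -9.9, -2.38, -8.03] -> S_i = Random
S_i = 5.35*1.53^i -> [5.35, 8.19, 12.52, 19.16, 29.32]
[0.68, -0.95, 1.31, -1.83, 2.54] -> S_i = 0.68*(-1.39)^i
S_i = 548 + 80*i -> [548, 628, 708, 788, 868]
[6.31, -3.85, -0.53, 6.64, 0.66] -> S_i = Random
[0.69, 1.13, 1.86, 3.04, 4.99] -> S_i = 0.69*1.64^i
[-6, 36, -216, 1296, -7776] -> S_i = -6*-6^i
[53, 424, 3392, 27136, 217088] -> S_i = 53*8^i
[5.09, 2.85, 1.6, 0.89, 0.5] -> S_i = 5.09*0.56^i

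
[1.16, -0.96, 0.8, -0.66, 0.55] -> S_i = 1.16*(-0.83)^i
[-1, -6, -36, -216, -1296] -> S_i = -1*6^i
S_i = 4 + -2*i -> [4, 2, 0, -2, -4]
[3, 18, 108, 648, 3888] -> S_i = 3*6^i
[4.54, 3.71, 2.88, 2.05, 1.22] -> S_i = 4.54 + -0.83*i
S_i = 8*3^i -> [8, 24, 72, 216, 648]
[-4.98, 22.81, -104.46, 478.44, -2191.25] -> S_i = -4.98*(-4.58)^i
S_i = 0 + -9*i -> [0, -9, -18, -27, -36]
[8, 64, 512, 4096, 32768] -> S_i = 8*8^i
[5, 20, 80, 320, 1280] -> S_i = 5*4^i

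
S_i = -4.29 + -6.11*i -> [-4.29, -10.4, -16.51, -22.62, -28.73]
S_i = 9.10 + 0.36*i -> [9.1, 9.46, 9.82, 10.18, 10.54]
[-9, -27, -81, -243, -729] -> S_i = -9*3^i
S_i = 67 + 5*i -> [67, 72, 77, 82, 87]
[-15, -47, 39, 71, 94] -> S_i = Random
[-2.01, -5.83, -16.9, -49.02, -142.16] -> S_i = -2.01*2.90^i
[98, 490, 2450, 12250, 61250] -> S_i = 98*5^i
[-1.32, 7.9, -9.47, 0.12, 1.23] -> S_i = Random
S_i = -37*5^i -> [-37, -185, -925, -4625, -23125]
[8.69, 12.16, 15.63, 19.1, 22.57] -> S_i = 8.69 + 3.47*i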